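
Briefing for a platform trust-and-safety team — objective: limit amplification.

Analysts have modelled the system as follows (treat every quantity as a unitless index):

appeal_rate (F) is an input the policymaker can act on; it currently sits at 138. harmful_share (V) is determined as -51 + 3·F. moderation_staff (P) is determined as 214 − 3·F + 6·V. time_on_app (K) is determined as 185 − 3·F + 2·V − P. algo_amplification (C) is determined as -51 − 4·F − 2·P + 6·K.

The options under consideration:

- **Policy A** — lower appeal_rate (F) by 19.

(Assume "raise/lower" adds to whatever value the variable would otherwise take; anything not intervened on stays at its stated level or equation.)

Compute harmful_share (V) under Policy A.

Policy A (F − 19):
  F = 138 − 19 = 119
  V = -51 + 3·119 = 306

306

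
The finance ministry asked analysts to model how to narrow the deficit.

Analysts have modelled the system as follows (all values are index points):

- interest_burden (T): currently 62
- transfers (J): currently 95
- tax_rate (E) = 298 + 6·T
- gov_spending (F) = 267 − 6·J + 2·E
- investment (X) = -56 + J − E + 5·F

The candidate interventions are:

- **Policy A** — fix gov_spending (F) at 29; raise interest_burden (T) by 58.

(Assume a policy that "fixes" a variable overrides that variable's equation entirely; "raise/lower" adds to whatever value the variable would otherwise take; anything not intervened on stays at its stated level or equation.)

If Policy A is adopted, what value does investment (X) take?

Policy A (F := 29, T + 58):
  T = 62 + 58 = 120
  J = 95
  E = 298 + 6·120 = 1018
  F = 29
  X = -56 + 95 − 1018 + 5·29 = -834

-834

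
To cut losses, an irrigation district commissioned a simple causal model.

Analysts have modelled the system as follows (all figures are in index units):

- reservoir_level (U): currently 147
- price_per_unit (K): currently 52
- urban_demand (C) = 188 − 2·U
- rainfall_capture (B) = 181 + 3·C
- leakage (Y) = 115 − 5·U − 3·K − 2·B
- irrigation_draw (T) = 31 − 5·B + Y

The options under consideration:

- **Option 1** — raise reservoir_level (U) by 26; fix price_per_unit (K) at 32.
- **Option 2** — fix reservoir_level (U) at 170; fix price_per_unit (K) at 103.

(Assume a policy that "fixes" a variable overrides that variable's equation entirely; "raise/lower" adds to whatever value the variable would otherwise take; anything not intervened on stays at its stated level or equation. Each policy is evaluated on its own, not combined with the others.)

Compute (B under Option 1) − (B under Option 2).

-18

Option 1 (U + 26, K := 32):
  U = 147 + 26 = 173
  C = 188 − 2·173 = -158
  B = 181 + 3·(-158) = -293
Option 2 (U := 170, K := 103):
  U = 170
  C = 188 − 2·170 = -152
  B = 181 + 3·(-152) = -275
B: -293 − (-275) = -18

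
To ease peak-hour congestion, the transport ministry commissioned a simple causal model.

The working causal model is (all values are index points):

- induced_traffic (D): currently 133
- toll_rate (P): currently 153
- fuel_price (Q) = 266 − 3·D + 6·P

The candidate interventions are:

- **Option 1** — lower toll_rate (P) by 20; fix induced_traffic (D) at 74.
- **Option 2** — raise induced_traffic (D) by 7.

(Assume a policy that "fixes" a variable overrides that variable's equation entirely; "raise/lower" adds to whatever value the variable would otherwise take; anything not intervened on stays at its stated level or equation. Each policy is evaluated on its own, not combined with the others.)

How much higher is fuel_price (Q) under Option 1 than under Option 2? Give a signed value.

78

Option 1 (P − 20, D := 74):
  D = 74
  P = 153 − 20 = 133
  Q = 266 − 3·74 + 6·133 = 842
Option 2 (D + 7):
  D = 133 + 7 = 140
  P = 153
  Q = 266 − 3·140 + 6·153 = 764
Q: 842 − 764 = 78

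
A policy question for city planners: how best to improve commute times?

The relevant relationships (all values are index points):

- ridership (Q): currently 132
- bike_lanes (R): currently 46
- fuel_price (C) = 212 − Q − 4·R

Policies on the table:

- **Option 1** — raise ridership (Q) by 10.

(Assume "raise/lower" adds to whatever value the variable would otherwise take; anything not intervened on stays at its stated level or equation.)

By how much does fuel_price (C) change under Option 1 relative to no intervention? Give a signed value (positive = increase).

Baseline:
  Q = 132
  R = 46
  C = 212 − 132 − 4·46 = -104
Option 1 (Q + 10):
  Q = 132 + 10 = 142
  R = 46
  C = 212 − 142 − 4·46 = -114
Change in C: -114 − (-104) = -10

-10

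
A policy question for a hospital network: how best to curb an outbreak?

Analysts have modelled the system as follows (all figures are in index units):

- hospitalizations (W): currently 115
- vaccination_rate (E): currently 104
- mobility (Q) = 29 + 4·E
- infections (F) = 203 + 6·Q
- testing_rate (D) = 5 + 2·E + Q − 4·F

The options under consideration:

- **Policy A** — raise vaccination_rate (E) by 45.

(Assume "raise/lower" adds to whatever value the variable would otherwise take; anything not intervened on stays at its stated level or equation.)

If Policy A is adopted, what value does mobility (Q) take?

Policy A (E + 45):
  E = 104 + 45 = 149
  Q = 29 + 4·149 = 625

625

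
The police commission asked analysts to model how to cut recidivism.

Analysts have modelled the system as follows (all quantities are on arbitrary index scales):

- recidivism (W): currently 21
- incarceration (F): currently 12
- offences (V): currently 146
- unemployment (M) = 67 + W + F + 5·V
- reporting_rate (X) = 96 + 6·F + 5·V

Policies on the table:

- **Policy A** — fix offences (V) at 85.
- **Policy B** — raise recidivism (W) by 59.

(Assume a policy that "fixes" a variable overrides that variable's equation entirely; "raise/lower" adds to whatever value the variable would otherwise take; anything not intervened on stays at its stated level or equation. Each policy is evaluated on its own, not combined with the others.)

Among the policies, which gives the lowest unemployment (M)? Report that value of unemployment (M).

Policy A (V := 85):
  W = 21
  F = 12
  V = 85
  M = 67 + 21 + 12 + 5·85 = 525
Policy B (W + 59):
  W = 21 + 59 = 80
  F = 12
  V = 146
  M = 67 + 80 + 12 + 5·146 = 889
Comparing — Policy A: M=525, Policy B: M=889. Lowest is 525 (Policy A).

525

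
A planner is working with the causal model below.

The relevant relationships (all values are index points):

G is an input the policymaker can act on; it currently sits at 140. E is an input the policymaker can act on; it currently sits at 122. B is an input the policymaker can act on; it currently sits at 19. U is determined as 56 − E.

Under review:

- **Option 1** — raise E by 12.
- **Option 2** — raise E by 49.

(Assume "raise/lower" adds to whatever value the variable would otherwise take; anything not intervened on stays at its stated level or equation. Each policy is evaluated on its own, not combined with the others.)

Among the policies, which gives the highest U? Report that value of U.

-78

Option 1 (E + 12):
  E = 122 + 12 = 134
  U = 56 − 134 = -78
Option 2 (E + 49):
  E = 122 + 49 = 171
  U = 56 − 171 = -115
Comparing — Option 1: U=-78, Option 2: U=-115. Highest is -78 (Option 1).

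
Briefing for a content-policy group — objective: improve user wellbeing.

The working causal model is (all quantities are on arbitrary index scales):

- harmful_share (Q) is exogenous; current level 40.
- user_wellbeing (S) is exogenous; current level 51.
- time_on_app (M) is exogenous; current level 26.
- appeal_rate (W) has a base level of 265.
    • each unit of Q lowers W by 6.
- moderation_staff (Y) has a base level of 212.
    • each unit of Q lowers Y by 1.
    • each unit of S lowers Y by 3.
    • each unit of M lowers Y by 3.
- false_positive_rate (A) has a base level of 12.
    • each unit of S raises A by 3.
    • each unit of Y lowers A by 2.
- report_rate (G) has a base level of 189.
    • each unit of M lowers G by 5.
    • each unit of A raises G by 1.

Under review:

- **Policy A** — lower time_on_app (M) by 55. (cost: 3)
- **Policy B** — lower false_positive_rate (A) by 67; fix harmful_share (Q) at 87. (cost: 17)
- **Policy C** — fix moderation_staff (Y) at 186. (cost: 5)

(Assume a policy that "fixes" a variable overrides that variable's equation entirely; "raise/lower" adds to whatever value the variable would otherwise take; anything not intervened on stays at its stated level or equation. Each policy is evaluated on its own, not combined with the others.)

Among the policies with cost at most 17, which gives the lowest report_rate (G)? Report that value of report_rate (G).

Policy A (M − 55):
  Q = 40
  S = 51
  M = 26 − 55 = -29
  Y = 212 − 40 − 3·51 − 3·(-29) = 106
  A = 12 + 3·51 − 2·106 = -47
  G = 189 − 5·(-29) + (-47) = 287
Policy B (A − 67, Q := 87):
  Q = 87
  S = 51
  M = 26
  Y = 212 − 87 − 3·51 − 3·26 = -106
  A = 12 + 3·51 − 2·(-106) (−67 from intervention) = 310
  G = 189 − 5·26 + 310 = 369
Policy C (Y := 186):
  Q = 40
  S = 51
  M = 26
  Y = 186
  A = 12 + 3·51 − 2·186 = -207
  G = 189 − 5·26 + (-207) = -148
Comparing — Policy A: G=287, Policy B: G=369, Policy C: G=-148. Lowest is -148 (Policy C).

-148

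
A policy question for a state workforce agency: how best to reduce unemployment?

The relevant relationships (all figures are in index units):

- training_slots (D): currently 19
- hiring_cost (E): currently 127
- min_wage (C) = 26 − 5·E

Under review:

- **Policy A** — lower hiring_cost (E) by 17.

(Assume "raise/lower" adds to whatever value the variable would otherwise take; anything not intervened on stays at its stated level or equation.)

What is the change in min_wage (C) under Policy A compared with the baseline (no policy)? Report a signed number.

Baseline:
  E = 127
  C = 26 − 5·127 = -609
Policy A (E − 17):
  E = 127 − 17 = 110
  C = 26 − 5·110 = -524
Change in C: -524 − (-609) = 85

85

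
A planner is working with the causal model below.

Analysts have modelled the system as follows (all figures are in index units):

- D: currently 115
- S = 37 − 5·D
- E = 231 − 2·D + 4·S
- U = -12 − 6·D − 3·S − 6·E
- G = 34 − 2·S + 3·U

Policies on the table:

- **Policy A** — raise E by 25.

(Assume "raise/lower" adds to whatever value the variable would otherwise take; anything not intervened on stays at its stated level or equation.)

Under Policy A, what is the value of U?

Policy A (E + 25):
  D = 115
  S = 37 − 5·115 = -538
  E = 231 − 2·115 + 4·(-538) (+25 from intervention) = -2126
  U = -12 − 6·115 − 3·(-538) − 6·(-2126) = 13668

13668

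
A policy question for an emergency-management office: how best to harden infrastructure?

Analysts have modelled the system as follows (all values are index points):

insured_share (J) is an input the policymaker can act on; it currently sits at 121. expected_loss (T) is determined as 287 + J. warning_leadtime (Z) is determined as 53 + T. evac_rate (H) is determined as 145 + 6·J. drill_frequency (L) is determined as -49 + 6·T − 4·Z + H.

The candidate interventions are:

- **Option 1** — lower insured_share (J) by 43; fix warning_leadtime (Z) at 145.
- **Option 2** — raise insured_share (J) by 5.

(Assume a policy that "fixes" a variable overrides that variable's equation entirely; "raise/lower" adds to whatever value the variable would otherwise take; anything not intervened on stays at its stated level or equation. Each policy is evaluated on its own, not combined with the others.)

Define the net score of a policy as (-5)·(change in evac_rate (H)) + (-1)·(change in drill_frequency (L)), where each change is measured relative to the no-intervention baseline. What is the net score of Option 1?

542

Baseline:
  J = 121
  T = 287 + 121 = 408
  Z = 53 + 408 = 461
  H = 145 + 6·121 = 871
  L = -49 + 6·408 − 4·461 + 871 = 1426
Option 1 (J − 43, Z := 145):
  J = 121 − 43 = 78
  T = 287 + 78 = 365
  Z = 145
  H = 145 + 6·78 = 613
  L = -49 + 6·365 − 4·145 + 613 = 2174
ΔH = 613 − 871 = -258; ΔL = 2174 − 1426 = 748
Score = (-5)·(-258) + (-1)·748 = 542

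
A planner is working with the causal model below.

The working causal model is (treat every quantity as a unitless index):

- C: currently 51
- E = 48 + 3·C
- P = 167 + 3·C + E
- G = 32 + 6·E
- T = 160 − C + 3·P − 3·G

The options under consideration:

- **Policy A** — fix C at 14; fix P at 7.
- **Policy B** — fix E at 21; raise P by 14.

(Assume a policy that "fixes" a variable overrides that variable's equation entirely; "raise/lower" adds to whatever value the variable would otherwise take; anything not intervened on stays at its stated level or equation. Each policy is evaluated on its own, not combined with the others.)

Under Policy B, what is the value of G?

158

Policy B (E := 21, P + 14):
  C = 51
  E = 21
  G = 32 + 6·21 = 158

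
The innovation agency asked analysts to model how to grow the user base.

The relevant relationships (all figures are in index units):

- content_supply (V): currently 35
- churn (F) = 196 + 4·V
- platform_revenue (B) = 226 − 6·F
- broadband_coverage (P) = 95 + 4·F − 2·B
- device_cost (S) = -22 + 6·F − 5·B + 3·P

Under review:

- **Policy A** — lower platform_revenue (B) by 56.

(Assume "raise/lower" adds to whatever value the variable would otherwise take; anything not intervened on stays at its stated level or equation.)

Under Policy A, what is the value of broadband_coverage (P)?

Policy A (B − 56):
  V = 35
  F = 196 + 4·35 = 336
  B = 226 − 6·336 (−56 from intervention) = -1846
  P = 95 + 4·336 − 2·(-1846) = 5131

5131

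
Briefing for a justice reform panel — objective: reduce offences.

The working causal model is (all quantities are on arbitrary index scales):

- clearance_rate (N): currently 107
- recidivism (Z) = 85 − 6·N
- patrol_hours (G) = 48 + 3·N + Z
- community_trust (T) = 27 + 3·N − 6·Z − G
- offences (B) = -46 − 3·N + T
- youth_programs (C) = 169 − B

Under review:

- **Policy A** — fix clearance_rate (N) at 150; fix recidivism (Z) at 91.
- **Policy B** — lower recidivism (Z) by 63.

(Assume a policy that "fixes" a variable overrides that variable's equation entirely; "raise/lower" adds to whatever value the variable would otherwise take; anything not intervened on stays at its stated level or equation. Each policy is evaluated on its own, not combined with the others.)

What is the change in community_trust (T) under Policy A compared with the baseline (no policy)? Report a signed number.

-4536

Baseline:
  N = 107
  Z = 85 − 6·107 = -557
  G = 48 + 3·107 + (-557) = -188
  T = 27 + 3·107 − 6·(-557) − (-188) = 3878
Policy A (N := 150, Z := 91):
  N = 150
  Z = 91
  G = 48 + 3·150 + 91 = 589
  T = 27 + 3·150 − 6·91 − 589 = -658
Change in T: -658 − 3878 = -4536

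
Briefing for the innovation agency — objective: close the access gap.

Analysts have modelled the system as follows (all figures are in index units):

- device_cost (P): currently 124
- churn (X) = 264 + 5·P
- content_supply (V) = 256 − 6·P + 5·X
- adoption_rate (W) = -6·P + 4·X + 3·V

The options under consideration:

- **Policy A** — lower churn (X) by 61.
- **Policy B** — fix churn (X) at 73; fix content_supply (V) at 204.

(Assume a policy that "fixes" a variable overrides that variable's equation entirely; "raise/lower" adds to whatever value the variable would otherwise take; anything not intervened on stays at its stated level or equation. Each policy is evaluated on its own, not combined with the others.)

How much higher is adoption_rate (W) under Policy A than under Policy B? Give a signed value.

Policy A (X − 61):
  P = 124
  X = 264 + 5·124 (−61 from intervention) = 823
  V = 256 − 6·124 + 5·823 = 3627
  W = 0 − 6·124 + 4·823 + 3·3627 = 13429
Policy B (X := 73, V := 204):
  P = 124
  X = 73
  V = 204
  W = 0 − 6·124 + 4·73 + 3·204 = 160
W: 13429 − 160 = 13269

13269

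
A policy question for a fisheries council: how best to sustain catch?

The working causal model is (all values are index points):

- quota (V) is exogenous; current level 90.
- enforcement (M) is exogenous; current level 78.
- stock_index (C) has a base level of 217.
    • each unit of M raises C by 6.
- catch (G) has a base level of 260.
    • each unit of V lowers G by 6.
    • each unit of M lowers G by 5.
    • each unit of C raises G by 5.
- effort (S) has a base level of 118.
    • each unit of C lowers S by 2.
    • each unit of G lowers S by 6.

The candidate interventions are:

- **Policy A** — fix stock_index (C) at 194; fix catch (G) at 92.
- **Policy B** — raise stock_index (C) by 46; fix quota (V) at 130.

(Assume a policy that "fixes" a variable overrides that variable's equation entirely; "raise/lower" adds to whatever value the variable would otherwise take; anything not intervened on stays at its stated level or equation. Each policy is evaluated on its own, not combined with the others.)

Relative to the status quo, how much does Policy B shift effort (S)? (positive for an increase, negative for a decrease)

-32

Baseline:
  V = 90
  M = 78
  C = 217 + 6·78 = 685
  G = 260 − 6·90 − 5·78 + 5·685 = 2755
  S = 118 − 2·685 − 6·2755 = -17782
Policy B (C + 46, V := 130):
  V = 130
  M = 78
  C = 217 + 6·78 (+46 from intervention) = 731
  G = 260 − 6·130 − 5·78 + 5·731 = 2745
  S = 118 − 2·731 − 6·2745 = -17814
Change in S: -17814 − (-17782) = -32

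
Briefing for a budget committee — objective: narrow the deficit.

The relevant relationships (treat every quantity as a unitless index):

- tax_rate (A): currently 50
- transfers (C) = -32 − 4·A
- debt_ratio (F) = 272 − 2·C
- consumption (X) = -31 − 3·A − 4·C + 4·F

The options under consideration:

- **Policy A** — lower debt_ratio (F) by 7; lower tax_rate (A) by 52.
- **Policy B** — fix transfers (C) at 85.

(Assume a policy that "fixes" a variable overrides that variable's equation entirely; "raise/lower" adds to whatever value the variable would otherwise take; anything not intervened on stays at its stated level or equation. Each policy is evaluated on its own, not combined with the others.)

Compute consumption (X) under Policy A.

1323

Policy A (F − 7, A − 52):
  A = 50 − 52 = -2
  C = -32 − 4·(-2) = -24
  F = 272 − 2·(-24) (−7 from intervention) = 313
  X = -31 − 3·(-2) − 4·(-24) + 4·313 = 1323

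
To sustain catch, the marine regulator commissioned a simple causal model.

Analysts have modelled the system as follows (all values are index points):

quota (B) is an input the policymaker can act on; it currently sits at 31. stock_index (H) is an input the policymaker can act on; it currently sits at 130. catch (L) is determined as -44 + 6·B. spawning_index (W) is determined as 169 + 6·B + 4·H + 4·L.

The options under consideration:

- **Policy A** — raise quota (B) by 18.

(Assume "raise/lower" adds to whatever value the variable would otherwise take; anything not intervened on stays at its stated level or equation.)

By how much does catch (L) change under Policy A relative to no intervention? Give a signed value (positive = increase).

108

Baseline:
  B = 31
  L = -44 + 6·31 = 142
Policy A (B + 18):
  B = 31 + 18 = 49
  L = -44 + 6·49 = 250
Change in L: 250 − 142 = 108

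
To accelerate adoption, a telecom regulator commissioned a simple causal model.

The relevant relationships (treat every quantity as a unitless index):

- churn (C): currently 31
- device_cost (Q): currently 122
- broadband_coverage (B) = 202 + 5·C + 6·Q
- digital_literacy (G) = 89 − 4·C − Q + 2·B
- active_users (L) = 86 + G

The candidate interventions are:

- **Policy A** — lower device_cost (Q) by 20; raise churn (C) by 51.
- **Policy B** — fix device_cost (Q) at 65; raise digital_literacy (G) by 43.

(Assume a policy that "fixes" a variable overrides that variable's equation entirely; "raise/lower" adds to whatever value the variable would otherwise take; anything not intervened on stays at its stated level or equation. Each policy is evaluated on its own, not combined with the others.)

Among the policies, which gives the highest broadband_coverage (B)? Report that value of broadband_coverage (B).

1224

Policy A (Q − 20, C + 51):
  C = 31 + 51 = 82
  Q = 122 − 20 = 102
  B = 202 + 5·82 + 6·102 = 1224
Policy B (Q := 65, G + 43):
  C = 31
  Q = 65
  B = 202 + 5·31 + 6·65 = 747
Comparing — Policy A: B=1224, Policy B: B=747. Highest is 1224 (Policy A).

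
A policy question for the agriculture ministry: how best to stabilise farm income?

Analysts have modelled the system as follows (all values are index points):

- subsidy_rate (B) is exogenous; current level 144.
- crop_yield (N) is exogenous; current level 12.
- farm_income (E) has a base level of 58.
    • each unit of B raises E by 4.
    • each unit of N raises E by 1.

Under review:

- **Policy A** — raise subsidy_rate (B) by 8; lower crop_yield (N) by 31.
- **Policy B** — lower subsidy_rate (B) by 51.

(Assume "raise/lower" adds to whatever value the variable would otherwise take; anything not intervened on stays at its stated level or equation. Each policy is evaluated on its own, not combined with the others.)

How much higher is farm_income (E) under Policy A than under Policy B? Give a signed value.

205

Policy A (B + 8, N − 31):
  B = 144 + 8 = 152
  N = 12 − 31 = -19
  E = 58 + 4·152 + (-19) = 647
Policy B (B − 51):
  B = 144 − 51 = 93
  N = 12
  E = 58 + 4·93 + 12 = 442
E: 647 − 442 = 205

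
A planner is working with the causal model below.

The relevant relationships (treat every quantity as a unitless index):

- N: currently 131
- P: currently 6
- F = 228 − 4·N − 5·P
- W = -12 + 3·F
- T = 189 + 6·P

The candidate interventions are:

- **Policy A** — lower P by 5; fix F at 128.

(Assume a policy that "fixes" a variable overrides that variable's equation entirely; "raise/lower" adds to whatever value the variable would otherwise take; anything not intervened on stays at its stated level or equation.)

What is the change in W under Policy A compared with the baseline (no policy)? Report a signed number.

Baseline:
  N = 131
  P = 6
  F = 228 − 4·131 − 5·6 = -326
  W = -12 + 3·(-326) = -990
Policy A (P − 5, F := 128):
  N = 131
  P = 6 − 5 = 1
  F = 128
  W = -12 + 3·128 = 372
Change in W: 372 − (-990) = 1362

1362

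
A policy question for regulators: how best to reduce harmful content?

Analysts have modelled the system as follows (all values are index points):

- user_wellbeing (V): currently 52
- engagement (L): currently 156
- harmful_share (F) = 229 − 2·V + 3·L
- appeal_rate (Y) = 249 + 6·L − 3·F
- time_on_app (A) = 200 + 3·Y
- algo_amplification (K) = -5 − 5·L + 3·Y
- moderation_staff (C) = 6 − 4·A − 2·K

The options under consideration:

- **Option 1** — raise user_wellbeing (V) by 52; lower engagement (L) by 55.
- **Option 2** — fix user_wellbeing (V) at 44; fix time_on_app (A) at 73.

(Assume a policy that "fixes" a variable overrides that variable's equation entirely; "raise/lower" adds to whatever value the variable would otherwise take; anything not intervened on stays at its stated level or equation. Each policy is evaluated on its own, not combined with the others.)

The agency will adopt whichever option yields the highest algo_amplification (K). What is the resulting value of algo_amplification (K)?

Option 1 (V + 52, L − 55):
  V = 52 + 52 = 104
  L = 156 − 55 = 101
  F = 229 − 2·104 + 3·101 = 324
  Y = 249 + 6·101 − 3·324 = -117
  K = -5 − 5·101 + 3·(-117) = -861
Option 2 (V := 44, A := 73):
  V = 44
  L = 156
  F = 229 − 2·44 + 3·156 = 609
  Y = 249 + 6·156 − 3·609 = -642
  K = -5 − 5·156 + 3·(-642) = -2711
Comparing — Option 1: K=-861, Option 2: K=-2711. Highest is -861 (Option 1).

-861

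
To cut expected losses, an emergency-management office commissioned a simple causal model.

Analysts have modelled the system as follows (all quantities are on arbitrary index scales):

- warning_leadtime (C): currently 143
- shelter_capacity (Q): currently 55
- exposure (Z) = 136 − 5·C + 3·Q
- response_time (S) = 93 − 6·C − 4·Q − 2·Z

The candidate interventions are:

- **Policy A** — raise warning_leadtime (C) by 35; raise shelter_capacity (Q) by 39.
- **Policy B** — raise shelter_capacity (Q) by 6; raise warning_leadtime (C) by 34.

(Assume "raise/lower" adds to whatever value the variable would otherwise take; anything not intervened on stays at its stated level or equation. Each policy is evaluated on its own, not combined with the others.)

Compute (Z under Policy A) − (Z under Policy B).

94

Policy A (C + 35, Q + 39):
  C = 143 + 35 = 178
  Q = 55 + 39 = 94
  Z = 136 − 5·178 + 3·94 = -472
Policy B (Q + 6, C + 34):
  C = 143 + 34 = 177
  Q = 55 + 6 = 61
  Z = 136 − 5·177 + 3·61 = -566
Z: -472 − (-566) = 94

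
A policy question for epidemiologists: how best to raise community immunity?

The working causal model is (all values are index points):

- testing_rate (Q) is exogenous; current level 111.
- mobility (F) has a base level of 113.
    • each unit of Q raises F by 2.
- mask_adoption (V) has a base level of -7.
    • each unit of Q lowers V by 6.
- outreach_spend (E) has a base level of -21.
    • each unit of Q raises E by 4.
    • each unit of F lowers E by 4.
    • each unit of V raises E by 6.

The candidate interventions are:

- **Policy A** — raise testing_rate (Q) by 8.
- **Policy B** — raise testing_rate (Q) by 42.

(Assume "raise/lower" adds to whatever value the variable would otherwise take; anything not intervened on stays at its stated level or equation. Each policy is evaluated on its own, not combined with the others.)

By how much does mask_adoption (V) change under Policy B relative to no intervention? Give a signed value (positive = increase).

-252

Baseline:
  Q = 111
  V = -7 − 6·111 = -673
Policy B (Q + 42):
  Q = 111 + 42 = 153
  V = -7 − 6·153 = -925
Change in V: -925 − (-673) = -252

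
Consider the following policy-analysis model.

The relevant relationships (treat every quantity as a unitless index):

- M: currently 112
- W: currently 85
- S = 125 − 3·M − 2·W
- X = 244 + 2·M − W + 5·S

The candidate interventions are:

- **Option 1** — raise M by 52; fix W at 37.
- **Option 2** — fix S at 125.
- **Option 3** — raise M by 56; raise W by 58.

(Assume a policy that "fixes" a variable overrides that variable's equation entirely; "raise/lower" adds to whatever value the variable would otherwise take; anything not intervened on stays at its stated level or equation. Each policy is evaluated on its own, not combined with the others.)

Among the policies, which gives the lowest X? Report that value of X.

Option 1 (M + 52, W := 37):
  M = 112 + 52 = 164
  W = 37
  S = 125 − 3·164 − 2·37 = -441
  X = 244 + 2·164 − 37 + 5·(-441) = -1670
Option 2 (S := 125):
  M = 112
  W = 85
  S = 125
  X = 244 + 2·112 − 85 + 5·125 = 1008
Option 3 (M + 56, W + 58):
  M = 112 + 56 = 168
  W = 85 + 58 = 143
  S = 125 − 3·168 − 2·143 = -665
  X = 244 + 2·168 − 143 + 5·(-665) = -2888
Comparing — Option 1: X=-1670, Option 2: X=1008, Option 3: X=-2888. Lowest is -2888 (Option 3).

-2888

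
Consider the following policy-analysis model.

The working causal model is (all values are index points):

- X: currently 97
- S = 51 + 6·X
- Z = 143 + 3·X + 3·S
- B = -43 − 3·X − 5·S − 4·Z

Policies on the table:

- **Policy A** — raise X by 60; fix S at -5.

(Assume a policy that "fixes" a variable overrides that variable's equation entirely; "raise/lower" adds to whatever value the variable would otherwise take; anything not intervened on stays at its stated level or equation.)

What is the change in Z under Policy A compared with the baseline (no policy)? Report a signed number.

Baseline:
  X = 97
  S = 51 + 6·97 = 633
  Z = 143 + 3·97 + 3·633 = 2333
Policy A (X + 60, S := -5):
  X = 97 + 60 = 157
  S = -5
  Z = 143 + 3·157 + 3·(-5) = 599
Change in Z: 599 − 2333 = -1734

-1734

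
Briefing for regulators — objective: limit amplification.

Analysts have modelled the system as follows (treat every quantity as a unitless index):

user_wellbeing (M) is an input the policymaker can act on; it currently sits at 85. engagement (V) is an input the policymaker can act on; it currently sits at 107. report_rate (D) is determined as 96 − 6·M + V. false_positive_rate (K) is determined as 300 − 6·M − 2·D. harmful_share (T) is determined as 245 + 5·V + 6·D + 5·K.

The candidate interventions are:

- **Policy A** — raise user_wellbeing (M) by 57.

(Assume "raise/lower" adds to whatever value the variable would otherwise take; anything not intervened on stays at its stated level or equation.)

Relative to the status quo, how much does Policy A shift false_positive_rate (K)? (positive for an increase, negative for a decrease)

Baseline:
  M = 85
  V = 107
  D = 96 − 6·85 + 107 = -307
  K = 300 − 6·85 − 2·(-307) = 404
Policy A (M + 57):
  M = 85 + 57 = 142
  V = 107
  D = 96 − 6·142 + 107 = -649
  K = 300 − 6·142 − 2·(-649) = 746
Change in K: 746 − 404 = 342

342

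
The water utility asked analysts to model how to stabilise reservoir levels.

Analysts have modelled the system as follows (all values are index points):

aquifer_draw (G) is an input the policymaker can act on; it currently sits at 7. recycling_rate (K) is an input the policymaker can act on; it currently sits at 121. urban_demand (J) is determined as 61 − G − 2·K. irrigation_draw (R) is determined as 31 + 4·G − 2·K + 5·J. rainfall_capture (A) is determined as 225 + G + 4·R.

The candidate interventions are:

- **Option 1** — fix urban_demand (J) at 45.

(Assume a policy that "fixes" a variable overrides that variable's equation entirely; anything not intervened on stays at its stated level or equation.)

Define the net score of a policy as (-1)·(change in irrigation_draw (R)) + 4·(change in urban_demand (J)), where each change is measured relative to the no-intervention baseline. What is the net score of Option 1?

-233

Baseline:
  G = 7
  K = 121
  J = 61 − 7 − 2·121 = -188
  R = 31 + 4·7 − 2·121 + 5·(-188) = -1123
Option 1 (J := 45):
  G = 7
  K = 121
  J = 45
  R = 31 + 4·7 − 2·121 + 5·45 = 42
ΔR = 42 − (-1123) = 1165; ΔJ = 45 − (-188) = 233
Score = (-1)·1165 + 4·233 = -233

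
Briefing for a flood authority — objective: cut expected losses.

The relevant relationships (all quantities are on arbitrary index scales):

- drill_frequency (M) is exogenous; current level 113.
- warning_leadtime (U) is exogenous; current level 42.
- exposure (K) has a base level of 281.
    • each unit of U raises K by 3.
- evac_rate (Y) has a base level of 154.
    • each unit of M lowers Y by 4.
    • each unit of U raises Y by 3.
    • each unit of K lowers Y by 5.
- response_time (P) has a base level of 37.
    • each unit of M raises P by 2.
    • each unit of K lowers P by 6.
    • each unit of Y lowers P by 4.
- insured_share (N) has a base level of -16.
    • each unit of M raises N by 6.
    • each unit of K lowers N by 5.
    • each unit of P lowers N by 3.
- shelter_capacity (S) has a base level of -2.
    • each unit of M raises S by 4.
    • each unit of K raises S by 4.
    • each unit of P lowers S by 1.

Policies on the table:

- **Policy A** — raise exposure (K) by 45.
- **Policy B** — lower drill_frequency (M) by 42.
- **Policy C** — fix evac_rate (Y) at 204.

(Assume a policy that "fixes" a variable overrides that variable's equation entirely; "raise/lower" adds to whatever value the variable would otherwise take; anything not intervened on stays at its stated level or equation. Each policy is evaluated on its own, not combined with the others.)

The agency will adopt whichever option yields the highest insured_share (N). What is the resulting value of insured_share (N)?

Policy A (K + 45):
  M = 113
  U = 42
  K = 281 + 3·42 (+45 from intervention) = 452
  Y = 154 − 4·113 + 3·42 − 5·452 = -2432
  P = 37 + 2·113 − 6·452 − 4·(-2432) = 7279
  N = -16 + 6·113 − 5·452 − 3·7279 = -23435
Policy B (M − 42):
  M = 113 − 42 = 71
  U = 42
  K = 281 + 3·42 = 407
  Y = 154 − 4·71 + 3·42 − 5·407 = -2039
  P = 37 + 2·71 − 6·407 − 4·(-2039) = 5893
  N = -16 + 6·71 − 5·407 − 3·5893 = -19304
Policy C (Y := 204):
  M = 113
  U = 42
  K = 281 + 3·42 = 407
  Y = 204
  P = 37 + 2·113 − 6·407 − 4·204 = -2995
  N = -16 + 6·113 − 5·407 − 3·(-2995) = 7612
Comparing — Policy A: N=-23435, Policy B: N=-19304, Policy C: N=7612. Highest is 7612 (Policy C).

7612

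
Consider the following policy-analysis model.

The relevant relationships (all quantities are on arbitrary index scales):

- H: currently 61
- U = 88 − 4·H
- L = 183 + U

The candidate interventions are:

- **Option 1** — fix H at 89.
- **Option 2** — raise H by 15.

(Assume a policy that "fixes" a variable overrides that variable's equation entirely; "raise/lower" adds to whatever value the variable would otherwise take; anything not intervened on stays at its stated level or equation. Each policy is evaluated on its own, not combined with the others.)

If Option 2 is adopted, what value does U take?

Option 2 (H + 15):
  H = 61 + 15 = 76
  U = 88 − 4·76 = -216

-216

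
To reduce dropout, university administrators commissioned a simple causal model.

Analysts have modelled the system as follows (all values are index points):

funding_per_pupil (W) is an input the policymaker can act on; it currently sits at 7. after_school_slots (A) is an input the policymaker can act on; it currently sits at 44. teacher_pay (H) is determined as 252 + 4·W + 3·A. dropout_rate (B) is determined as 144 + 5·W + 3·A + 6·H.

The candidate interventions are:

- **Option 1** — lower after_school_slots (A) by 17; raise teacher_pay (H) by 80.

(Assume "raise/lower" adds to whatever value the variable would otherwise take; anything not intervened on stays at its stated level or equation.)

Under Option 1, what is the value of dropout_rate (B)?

2906

Option 1 (A − 17, H + 80):
  W = 7
  A = 44 − 17 = 27
  H = 252 + 4·7 + 3·27 (+80 from intervention) = 441
  B = 144 + 5·7 + 3·27 + 6·441 = 2906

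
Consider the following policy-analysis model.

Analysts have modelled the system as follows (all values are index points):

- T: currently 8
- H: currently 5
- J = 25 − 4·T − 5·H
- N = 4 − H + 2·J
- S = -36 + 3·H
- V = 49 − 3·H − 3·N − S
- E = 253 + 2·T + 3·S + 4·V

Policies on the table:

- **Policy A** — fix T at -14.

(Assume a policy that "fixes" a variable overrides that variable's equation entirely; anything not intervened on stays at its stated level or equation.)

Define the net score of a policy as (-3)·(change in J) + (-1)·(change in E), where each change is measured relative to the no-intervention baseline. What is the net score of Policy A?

1892

Baseline:
  T = 8
  H = 5
  J = 25 − 4·8 − 5·5 = -32
  N = 4 − 5 + 2·(-32) = -65
  S = -36 + 3·5 = -21
  V = 49 − 3·5 − 3·(-65) − (-21) = 250
  E = 253 + 2·8 + 3·(-21) + 4·250 = 1206
Policy A (T := -14):
  T = -14
  H = 5
  J = 25 − 4·(-14) − 5·5 = 56
  N = 4 − 5 + 2·56 = 111
  S = -36 + 3·5 = -21
  V = 49 − 3·5 − 3·111 − (-21) = -278
  E = 253 + 2·(-14) + 3·(-21) + 4·(-278) = -950
ΔJ = 56 − (-32) = 88; ΔE = -950 − 1206 = -2156
Score = (-3)·88 + (-1)·(-2156) = 1892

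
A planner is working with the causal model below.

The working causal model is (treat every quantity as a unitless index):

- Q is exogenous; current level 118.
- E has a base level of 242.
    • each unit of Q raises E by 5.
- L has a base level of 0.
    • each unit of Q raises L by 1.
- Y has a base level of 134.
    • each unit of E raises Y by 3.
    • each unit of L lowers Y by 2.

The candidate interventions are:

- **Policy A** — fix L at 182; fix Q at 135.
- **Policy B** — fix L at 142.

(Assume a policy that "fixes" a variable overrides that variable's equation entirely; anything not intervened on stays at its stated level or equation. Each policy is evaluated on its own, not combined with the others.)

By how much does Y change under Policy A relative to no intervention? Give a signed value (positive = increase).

Baseline:
  Q = 118
  E = 242 + 5·118 = 832
  L = 0 + 118 = 118
  Y = 134 + 3·832 − 2·118 = 2394
Policy A (L := 182, Q := 135):
  Q = 135
  E = 242 + 5·135 = 917
  L = 182
  Y = 134 + 3·917 − 2·182 = 2521
Change in Y: 2521 − 2394 = 127

127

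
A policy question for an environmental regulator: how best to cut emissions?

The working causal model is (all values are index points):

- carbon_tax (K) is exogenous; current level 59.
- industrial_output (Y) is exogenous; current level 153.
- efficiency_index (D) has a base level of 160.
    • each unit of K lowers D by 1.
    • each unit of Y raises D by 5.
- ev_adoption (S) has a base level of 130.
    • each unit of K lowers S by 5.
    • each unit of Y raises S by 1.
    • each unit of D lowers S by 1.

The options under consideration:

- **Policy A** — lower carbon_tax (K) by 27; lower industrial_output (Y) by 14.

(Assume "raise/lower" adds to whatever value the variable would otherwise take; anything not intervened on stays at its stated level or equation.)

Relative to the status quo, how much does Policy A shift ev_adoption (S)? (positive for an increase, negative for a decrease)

Baseline:
  K = 59
  Y = 153
  D = 160 − 59 + 5·153 = 866
  S = 130 − 5·59 + 153 − 866 = -878
Policy A (K − 27, Y − 14):
  K = 59 − 27 = 32
  Y = 153 − 14 = 139
  D = 160 − 32 + 5·139 = 823
  S = 130 − 5·32 + 139 − 823 = -714
Change in S: -714 − (-878) = 164

164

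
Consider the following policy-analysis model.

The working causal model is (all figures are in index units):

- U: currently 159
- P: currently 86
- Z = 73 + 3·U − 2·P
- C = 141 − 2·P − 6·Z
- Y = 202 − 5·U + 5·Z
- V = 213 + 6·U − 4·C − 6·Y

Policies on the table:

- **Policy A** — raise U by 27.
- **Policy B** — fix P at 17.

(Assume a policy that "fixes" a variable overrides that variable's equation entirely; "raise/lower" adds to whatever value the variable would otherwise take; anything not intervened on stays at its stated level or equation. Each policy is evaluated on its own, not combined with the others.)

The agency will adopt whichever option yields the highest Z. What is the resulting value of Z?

516

Policy A (U + 27):
  U = 159 + 27 = 186
  P = 86
  Z = 73 + 3·186 − 2·86 = 459
Policy B (P := 17):
  U = 159
  P = 17
  Z = 73 + 3·159 − 2·17 = 516
Comparing — Policy A: Z=459, Policy B: Z=516. Highest is 516 (Policy B).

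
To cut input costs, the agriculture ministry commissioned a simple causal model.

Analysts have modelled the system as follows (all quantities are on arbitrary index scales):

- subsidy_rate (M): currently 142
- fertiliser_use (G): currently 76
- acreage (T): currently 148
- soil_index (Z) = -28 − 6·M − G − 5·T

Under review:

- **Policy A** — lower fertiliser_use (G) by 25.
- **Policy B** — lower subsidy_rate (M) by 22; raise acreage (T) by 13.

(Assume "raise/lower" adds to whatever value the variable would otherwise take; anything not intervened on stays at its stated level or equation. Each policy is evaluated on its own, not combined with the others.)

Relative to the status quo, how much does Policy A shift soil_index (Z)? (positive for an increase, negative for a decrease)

Baseline:
  M = 142
  G = 76
  T = 148
  Z = -28 − 6·142 − 76 − 5·148 = -1696
Policy A (G − 25):
  M = 142
  G = 76 − 25 = 51
  T = 148
  Z = -28 − 6·142 − 51 − 5·148 = -1671
Change in Z: -1671 − (-1696) = 25

25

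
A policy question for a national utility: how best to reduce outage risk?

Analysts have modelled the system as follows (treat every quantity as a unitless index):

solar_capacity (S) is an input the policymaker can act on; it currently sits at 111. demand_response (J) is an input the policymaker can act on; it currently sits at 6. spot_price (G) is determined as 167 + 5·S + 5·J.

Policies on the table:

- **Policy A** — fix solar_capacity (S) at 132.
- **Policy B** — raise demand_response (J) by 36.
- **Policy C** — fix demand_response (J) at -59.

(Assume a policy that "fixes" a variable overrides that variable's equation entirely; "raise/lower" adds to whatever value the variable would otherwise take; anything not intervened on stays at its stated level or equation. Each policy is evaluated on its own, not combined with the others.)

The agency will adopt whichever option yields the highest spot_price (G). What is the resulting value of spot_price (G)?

932

Policy A (S := 132):
  S = 132
  J = 6
  G = 167 + 5·132 + 5·6 = 857
Policy B (J + 36):
  S = 111
  J = 6 + 36 = 42
  G = 167 + 5·111 + 5·42 = 932
Policy C (J := -59):
  S = 111
  J = -59
  G = 167 + 5·111 + 5·(-59) = 427
Comparing — Policy A: G=857, Policy B: G=932, Policy C: G=427. Highest is 932 (Policy B).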